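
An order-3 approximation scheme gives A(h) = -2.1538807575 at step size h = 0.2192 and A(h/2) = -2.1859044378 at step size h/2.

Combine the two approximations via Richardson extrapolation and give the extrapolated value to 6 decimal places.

Method order is 3; weight 2^3 = 8.
8·(-2.1859044378) = -17.4872355024; subtract (-2.1538807575) → -15.3333547449
Divide by 2^3 − 1 = 7.
(-15.3333547449) ÷ 7 = -2.1904792493
Correction |R − A(h/2)| = 4.575e-03; gap |A(h/2) − A(h)| = 3.202e-02.

-2.190479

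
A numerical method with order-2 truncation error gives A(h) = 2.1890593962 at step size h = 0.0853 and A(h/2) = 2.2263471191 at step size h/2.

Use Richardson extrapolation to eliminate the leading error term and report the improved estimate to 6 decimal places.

2.238776

Order 2 gives 2^r = 4 and 2^r − 1 = 3.
Weighted: 8.9053884764 − 2.1890593962 = 6.7163290802
(4·2.2263471191 − 2.1890593962)/(4 − 1) = 2.2387763601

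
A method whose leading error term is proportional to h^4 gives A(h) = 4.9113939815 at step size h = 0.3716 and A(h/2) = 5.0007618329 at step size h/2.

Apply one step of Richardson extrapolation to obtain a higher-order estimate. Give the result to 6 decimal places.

5.006720

Error is O(h^4); halving h shrinks it by 2^4 = 16.
Numerator 16·A(h/2) − A(h) = 16·5.0007618329 − 4.9113939815 = 75.1007953449
75.1007953449 ÷ 15 = 5.0067196897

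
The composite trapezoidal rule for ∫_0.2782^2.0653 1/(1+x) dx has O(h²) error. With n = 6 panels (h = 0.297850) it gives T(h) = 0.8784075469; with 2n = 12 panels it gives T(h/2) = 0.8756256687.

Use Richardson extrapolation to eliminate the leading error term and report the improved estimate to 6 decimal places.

Method order is 2; weight 2^2 = 4.
2^2*A(h/2) = 3.5025026748; minus A(h) gives 2.6240951279.
Divide by 2^2 − 1 = 3.
So the Richardson estimate is 0.8746983760.

0.874698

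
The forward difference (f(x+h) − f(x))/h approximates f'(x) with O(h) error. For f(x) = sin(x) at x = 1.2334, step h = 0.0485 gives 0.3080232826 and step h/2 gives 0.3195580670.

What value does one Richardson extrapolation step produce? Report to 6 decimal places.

0.331093

Error is O(h^1); halving h shrinks it by 2^1 = 2.
2×0.3195580670 = 0.6391161340; 0.6391161340 − 0.3080232826 = 0.3310928514
R = 0.3310928514/1 = 0.3310928514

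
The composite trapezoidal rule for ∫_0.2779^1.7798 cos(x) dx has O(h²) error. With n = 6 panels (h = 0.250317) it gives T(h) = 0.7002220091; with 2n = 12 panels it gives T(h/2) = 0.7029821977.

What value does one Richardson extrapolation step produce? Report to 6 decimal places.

r = 2, so 2^r = 4.
4·0.7029821977 − 0.7002220091 = 2.1117067817
Divide by 2^2 − 1 = 3.
Extrapolated: 2.1117067817 / 3 = 0.7039022606

0.703902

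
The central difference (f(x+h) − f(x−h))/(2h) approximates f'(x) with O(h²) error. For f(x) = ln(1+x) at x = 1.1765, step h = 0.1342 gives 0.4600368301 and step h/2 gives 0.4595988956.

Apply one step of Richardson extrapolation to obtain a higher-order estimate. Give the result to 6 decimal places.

The method has order 2: 2^2 = 4.
Numerator 4·A(h/2) − A(h) = 4·0.4595988956 − 0.4600368301 = 1.3783587523
Extrapolated: 1.3783587523 / 3 = 0.4594529174

0.459453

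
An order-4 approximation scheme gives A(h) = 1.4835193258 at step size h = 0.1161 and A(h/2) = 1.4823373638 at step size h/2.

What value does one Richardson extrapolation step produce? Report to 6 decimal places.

With r = 4 the leading error scales as h^4, so the weight is 2^4 = 16.
A(h/2) − A(h) = 1.4823373638 − 1.4835193258 = -0.0011819620
Divide by 2^4 − 1 = 15: (-0.0011819620)/15 = -0.0000787975
R = 1.4823373638 − 0.0000787975 = 1.4822585663
Correction |R − A(h/2)| = 7.880e-05; gap |A(h/2) − A(h)| = 1.182e-03.

1.482259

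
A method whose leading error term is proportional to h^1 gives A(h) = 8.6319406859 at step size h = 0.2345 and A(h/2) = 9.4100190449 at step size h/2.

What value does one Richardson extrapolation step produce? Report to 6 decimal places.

With r = 1 the leading error scales as h^1, so the weight is 2^1 = 2.
2^1 × A(h/2) = 18.8200380898; minus A(h) gives 10.1880974039.
Denominator 2 − 1 = 1.
R = 10.1880974039/1 = 10.1880974039

10.188097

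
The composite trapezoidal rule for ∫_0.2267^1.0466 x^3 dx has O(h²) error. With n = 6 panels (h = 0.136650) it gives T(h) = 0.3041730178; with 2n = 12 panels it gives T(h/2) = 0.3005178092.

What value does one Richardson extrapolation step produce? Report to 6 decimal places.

Leading term ∝ h^2; use weight 4 = 2^2.
4*0.3005178092 = 1.2020712368; subtract 0.3041730178 → 0.8978982190
Denominator 4 − 1 = 3.
Extrapolated: 0.8978982190 / 3 = 0.2992994063

0.299299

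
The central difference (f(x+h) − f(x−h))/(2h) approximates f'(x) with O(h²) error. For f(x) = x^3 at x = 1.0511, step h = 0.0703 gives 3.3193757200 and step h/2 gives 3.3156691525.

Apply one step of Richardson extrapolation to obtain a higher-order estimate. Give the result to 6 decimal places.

3.314434

The method has order 2: 2^2 = 4.
4 × 3.3156691525 = 13.2626766100; subtract 3.3193757200 → 9.9433008900
Divide by 2^2 − 1 = 3.
R = 9.9433008900/3 = 3.3144336300
Correction |R − A(h/2)| = 1.236e-03; gap |A(h/2) − A(h)| = 3.707e-03.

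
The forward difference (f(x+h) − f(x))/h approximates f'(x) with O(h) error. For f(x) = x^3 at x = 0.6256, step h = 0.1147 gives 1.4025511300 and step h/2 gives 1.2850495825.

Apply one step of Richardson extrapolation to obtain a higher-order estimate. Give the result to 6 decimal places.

1.167548

r = 1: numerator weight 2, denominator 1.
2^1×A(h/2) = 2.5700991650; minus A(h) gives 1.1675480350.
(2×1.2850495825 − 1.4025511300)/(2 − 1) = 1.1675480350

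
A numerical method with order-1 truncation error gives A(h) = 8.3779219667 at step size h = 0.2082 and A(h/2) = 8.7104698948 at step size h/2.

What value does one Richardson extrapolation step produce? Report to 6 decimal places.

r = 1: numerator weight 2, denominator 1.
Weighted: 17.4209397896 − 8.3779219667 = 9.0430178229
(2 × 8.7104698948 − 8.3779219667)/(2 − 1) = 9.0430178229
Correction |R − A(h/2)| = 3.325e-01; gap |A(h/2) − A(h)| = 3.325e-01.

9.043018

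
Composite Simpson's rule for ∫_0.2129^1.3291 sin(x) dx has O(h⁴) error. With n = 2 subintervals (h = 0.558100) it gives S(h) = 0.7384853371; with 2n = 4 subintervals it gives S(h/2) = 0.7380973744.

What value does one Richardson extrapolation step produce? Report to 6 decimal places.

0.738072

Order 4 gives 2^r = 16 and 2^r − 1 = 15.
Weighted: 11.8095579904 − 0.7384853371 = 11.0710726533
R = 11.0710726533/15 = 0.7380715102
Shift from A(h/2): −0.0000258642.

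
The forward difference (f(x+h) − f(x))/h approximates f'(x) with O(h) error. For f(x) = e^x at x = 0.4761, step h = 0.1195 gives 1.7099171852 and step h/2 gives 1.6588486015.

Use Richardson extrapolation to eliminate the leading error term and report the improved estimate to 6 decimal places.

1.607780

r = 1, so 2^r = 2.
2*1.6588486015 = 3.3176972030; 3.3176972030 − 1.7099171852 = 1.6077800178
Denominator 2 − 1 = 1.
Extrapolated: 1.6077800178 / 1 = 1.6077800178
Correction |R − A(h/2)| = 5.107e-02; gap |A(h/2) − A(h)| = 5.107e-02.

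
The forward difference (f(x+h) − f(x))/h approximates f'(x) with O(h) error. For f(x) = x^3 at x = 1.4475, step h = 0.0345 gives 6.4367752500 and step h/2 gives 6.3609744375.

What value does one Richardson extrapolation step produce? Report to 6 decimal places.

6.285174

With r = 1 the leading error scales as h^1, so the weight is 2^1 = 2.
Weighted: 12.7219488750 − 6.4367752500 = 6.2851736250
Divide by 2^1 − 1 = 1.
R = 6.2851736250/1 = 6.2851736250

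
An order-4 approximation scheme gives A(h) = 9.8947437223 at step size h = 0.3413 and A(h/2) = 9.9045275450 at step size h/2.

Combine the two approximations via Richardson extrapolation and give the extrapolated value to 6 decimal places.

9.905180

Leading term ∝ h^4; use weight 16 = 2^4.
Top: 16(9.9045275450) − (9.8947437223) = 148.5776969977
Denominator 16 − 1 = 15.
Extrapolated: 148.5776969977 / 15 = 9.9051797998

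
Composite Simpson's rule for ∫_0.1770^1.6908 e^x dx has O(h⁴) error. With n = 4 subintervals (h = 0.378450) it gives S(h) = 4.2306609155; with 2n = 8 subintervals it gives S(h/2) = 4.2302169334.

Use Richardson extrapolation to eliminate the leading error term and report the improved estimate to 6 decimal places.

With r = 4 the leading error scales as h^4, so the weight is 2^4 = 16.
Weighted: 67.6834709344 − 4.2306609155 = 63.4528100189
Divide by 2^4 − 1 = 15.
Result: 4.2301873346

4.230187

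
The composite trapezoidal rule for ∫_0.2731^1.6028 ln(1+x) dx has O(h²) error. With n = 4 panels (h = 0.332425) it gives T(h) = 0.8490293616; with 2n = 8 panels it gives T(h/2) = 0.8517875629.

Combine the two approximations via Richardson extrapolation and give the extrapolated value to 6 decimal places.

0.852707

r = 2, so 2^r = 4.
Weighted: 3.4071502516 − 0.8490293616 = 2.5581208900
R = 2.5581208900/3 = 0.8527069633
Shift from A(h/2): +0.0009194004.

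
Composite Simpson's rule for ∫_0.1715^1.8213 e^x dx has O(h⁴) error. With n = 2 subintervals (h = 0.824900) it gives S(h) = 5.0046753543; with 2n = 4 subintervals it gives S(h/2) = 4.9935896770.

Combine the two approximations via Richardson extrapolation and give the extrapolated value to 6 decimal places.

Error is O(h^4); halving h shrinks it by 2^4 = 16.
16×4.9935896770 − 5.0046753543 = 74.8927594777
Divide by 2^4 − 1 = 15.
74.8927594777 ÷ 15 = 4.9928506318

4.992851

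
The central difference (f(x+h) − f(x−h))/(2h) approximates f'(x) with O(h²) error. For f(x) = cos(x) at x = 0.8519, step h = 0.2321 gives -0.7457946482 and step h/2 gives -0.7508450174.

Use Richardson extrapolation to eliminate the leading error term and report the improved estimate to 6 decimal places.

With r = 2 the leading error scales as h^2, so the weight is 2^2 = 4.
4·(-0.7508450174) − (-0.7457946482) = -2.2575854214
Divide by 2^2 − 1 = 3.
Result: -0.7525284738

-0.752528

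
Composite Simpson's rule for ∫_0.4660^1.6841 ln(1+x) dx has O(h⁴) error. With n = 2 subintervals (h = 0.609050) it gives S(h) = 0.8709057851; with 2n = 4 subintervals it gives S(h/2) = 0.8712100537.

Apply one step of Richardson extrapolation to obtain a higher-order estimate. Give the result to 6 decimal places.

Leading term ∝ h^4; use weight 16 = 2^4.
Top: 16(0.8712100537) − (0.8709057851) = 13.0684550741
13.0684550741 ÷ 15 = 0.8712303383
Shift from A(h/2): +0.0000202846.

0.871230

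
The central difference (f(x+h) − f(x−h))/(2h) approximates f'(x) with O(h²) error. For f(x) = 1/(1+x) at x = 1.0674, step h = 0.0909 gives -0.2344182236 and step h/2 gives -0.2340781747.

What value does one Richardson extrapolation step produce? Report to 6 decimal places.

Method order is 2; weight 2^2 = 4.
Difference of the inputs: -0.2340781747 − (-0.2344182236) = 0.0003400489
Divide by 2^2 − 1 = 3: 0.0003400489/3 = 0.0001133496
R = A(h/2) + (A(h/2) − A(h))/3 = -0.2340781747 + 0.0001133496 = -0.2339648251
Correction |R − A(h/2)| = 1.133e-04; gap |A(h/2) − A(h)| = 3.400e-04.

-0.233965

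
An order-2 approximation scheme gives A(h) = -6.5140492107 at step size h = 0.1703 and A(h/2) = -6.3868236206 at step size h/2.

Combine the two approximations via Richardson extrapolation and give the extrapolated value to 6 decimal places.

-6.344415

Error is O(h^2); halving h shrinks it by 2^2 = 4.
Weighted: (-25.5472944824) − (-6.5140492107) = -19.0332452717
(-19.0332452717) ÷ 3 = -6.3444150906
Gap between inputs: 1.272e-01; correction applied: +0.0424085300.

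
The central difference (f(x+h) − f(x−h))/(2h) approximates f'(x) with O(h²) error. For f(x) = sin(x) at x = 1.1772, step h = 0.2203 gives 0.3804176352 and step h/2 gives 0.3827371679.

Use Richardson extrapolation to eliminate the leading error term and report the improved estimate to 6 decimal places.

0.383510

With r = 2 the leading error scales as h^2, so the weight is 2^2 = 4.
4×0.3827371679 − 0.3804176352 = 1.1505310364
Extrapolated: 1.1505310364 / 3 = 0.3835103455
Shift from A(h/2): +0.0007731776.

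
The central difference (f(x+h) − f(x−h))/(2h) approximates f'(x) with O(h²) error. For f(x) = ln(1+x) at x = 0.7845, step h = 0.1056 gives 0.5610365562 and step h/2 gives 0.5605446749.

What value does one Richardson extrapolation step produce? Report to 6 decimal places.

0.560381

Method order is 2; weight 2^2 = 4.
A(h/2) − A(h) = 0.5605446749 − 0.5610365562 = -0.0004918813
Divide by 2^2 − 1 = 3: (-0.0004918813)/3 = -0.0001639604
R = A(h/2) + (A(h/2) − A(h))/3 = 0.5605446749 − 0.0001639604 = 0.5603807145
Shift from A(h/2): −0.0001639604.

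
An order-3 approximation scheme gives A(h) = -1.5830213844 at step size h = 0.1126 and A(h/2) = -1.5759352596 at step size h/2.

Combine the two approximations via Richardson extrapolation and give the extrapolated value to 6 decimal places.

-1.574923

Method order is 3; weight 2^3 = 8.
8 × (-1.5759352596) = -12.6074820768; subtract (-1.5830213844) → -11.0244606924
R = (-11.0244606924)/7 = -1.5749229561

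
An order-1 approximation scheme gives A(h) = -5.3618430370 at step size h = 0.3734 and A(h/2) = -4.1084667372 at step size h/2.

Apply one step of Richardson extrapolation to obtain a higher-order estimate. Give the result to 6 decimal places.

-2.855090

Order 1 gives 2^r = 2 and 2^r − 1 = 1.
Numerator 2·A(h/2) − A(h) = 2·(-4.1084667372) − (-5.3618430370) = -2.8550904374
Divide by 2^1 − 1 = 1.
Result: -2.8550904374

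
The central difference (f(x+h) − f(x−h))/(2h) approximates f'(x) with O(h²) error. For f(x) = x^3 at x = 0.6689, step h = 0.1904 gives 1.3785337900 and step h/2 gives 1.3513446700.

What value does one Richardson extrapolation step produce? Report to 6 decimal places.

1.342282

r = 2, so 2^r = 4.
Weighted: 5.4053786800 − 1.3785337900 = 4.0268448900
4.0268448900 ÷ 3 = 1.3422816300
Gap between inputs: 2.719e-02; correction applied: −0.0090630400.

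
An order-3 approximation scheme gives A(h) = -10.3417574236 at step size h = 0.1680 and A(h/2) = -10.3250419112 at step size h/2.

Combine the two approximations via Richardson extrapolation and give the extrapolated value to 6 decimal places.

Error is O(h^3); halving h shrinks it by 2^3 = 8.
8 × (-10.3250419112) = -82.6003352896; (-82.6003352896) − (-10.3417574236) = -72.2585778660
(-72.2585778660) ÷ 7 = -10.3226539809
Correction |R − A(h/2)| = 2.388e-03; gap |A(h/2) − A(h)| = 1.672e-02.

-10.322654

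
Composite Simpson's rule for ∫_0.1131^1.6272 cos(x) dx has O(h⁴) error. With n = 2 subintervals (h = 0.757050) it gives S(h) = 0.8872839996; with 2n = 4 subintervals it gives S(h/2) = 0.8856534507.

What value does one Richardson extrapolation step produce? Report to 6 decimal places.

0.885545

Order 4 gives 2^r = 16 and 2^r − 1 = 15.
Difference of the inputs: 0.8856534507 − 0.8872839996 = -0.0016305489
Divide by 2^4 − 1 = 15: (-0.0016305489)/15 = -0.0001087033
R = A(h/2) + (A(h/2) − A(h))/15 = 0.8856534507 − 0.0001087033 = 0.8855447474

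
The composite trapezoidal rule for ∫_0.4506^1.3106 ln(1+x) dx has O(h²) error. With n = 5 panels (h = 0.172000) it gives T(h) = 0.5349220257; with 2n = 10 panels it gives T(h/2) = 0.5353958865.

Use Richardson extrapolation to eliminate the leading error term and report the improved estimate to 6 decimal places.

With r = 2 the leading error scales as h^2, so the weight is 2^2 = 4.
Weighted: 2.1415835460 − 0.5349220257 = 1.6066615203
Denominator 4 − 1 = 3.
1.6066615203 ÷ 3 = 0.5355538401

0.535554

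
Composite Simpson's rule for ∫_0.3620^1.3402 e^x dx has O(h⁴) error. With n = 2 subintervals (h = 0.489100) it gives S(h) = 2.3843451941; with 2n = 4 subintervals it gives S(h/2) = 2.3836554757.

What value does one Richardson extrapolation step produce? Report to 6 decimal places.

With r = 4 the leading error scales as h^4, so the weight is 2^4 = 16.
16 × 2.3836554757 − 2.3843451941 = 35.7541424171
(16 × 2.3836554757 − 2.3843451941)/(16 − 1) = 2.3836094945
Shift from A(h/2): −0.0000459812.

2.383609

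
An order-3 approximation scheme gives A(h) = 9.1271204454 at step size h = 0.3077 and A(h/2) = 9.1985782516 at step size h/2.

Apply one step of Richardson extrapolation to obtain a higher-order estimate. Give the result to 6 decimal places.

r = 3, so 2^r = 8.
A(h/2) − A(h) = 9.1985782516 − 9.1271204454 = 0.0714578062
Divide by 2^3 − 1 = 7: 0.0714578062/7 = 0.0102082580
R = A(h/2) + (A(h/2) − A(h))/7 = 9.1985782516 + 0.0102082580 = 9.2087865096
Gap between inputs: 7.146e-02; correction applied: +0.0102082580.

9.208787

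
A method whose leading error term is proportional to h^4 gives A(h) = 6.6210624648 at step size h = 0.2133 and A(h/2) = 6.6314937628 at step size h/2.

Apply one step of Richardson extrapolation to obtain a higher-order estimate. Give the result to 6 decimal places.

6.632189

Method order is 4; weight 2^4 = 16.
16×6.6314937628 − 6.6210624648 = 99.4828377400
Divide by 2^4 − 1 = 15.
(16×6.6314937628 − 6.6210624648)/(16 − 1) = 6.6321891827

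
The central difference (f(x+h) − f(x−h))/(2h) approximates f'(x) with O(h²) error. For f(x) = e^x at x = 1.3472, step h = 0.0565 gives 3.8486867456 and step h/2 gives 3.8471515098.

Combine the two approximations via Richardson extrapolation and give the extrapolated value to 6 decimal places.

Leading term ∝ h^2; use weight 4 = 2^2.
Weighted: 15.3886060392 − 3.8486867456 = 11.5399192936
Divide by 2^2 − 1 = 3.
Extrapolated: 11.5399192936 / 3 = 3.8466397645
Gap between inputs: 1.535e-03; correction applied: −0.0005117453.

3.846640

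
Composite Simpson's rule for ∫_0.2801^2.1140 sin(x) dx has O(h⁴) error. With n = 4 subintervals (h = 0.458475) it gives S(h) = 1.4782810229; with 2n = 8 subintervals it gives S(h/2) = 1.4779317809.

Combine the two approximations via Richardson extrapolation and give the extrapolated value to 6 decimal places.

Method order is 4; weight 2^4 = 16.
16×1.4779317809 − 1.4782810229 = 22.1686274715
(16×1.4779317809 − 1.4782810229)/(16 − 1) = 1.4779084981
Correction |R − A(h/2)| = 2.328e-05; gap |A(h/2) − A(h)| = 3.492e-04.

1.477908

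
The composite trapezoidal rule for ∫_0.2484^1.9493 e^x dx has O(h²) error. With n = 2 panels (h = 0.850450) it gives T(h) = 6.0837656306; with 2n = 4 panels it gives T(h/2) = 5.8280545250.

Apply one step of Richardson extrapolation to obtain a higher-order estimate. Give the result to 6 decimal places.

5.742817

Order 2 gives 2^r = 4 and 2^r − 1 = 3.
4×5.8280545250 − 6.0837656306 = 17.2284524694
Denominator 4 − 1 = 3.
Extrapolated: 17.2284524694 / 3 = 5.7428174898
Correction |R − A(h/2)| = 8.524e-02; gap |A(h/2) − A(h)| = 2.557e-01.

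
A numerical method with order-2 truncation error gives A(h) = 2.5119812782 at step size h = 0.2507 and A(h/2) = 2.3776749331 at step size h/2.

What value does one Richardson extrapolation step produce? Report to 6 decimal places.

r = 2: numerator weight 4, denominator 3.
4 × 2.3776749331 − 2.5119812782 = 6.9987184542
Denominator 4 − 1 = 3.
6.9987184542 ÷ 3 = 2.3329061514
Shift from A(h/2): −0.0447687817.

2.332906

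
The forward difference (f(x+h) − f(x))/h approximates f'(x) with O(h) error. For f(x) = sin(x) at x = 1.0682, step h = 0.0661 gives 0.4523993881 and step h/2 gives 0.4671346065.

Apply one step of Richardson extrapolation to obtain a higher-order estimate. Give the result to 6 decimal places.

Leading term ∝ h^1; use weight 2 = 2^1.
Weighted: 0.9342692130 − 0.4523993881 = 0.4818698249
0.4818698249 ÷ 1 = 0.4818698249
Correction |R − A(h/2)| = 1.474e-02; gap |A(h/2) − A(h)| = 1.474e-02.

0.481870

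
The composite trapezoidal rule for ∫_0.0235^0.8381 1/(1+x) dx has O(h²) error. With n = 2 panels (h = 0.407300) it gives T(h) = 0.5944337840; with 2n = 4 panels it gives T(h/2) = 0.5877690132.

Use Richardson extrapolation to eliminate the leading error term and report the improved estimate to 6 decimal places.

0.585547

Leading term ∝ h^2; use weight 4 = 2^2.
4·0.5877690132 = 2.3510760528; subtract 0.5944337840 → 1.7566422688
Extrapolated: 1.7566422688 / 3 = 0.5855474229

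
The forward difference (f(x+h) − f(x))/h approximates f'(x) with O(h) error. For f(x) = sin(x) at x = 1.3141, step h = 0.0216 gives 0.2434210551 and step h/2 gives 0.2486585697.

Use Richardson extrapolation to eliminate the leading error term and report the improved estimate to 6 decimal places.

0.253896

Leading term ∝ h^1; use weight 2 = 2^1.
Weighted: 0.4973171394 − 0.2434210551 = 0.2538960843
0.2538960843 ÷ 1 = 0.2538960843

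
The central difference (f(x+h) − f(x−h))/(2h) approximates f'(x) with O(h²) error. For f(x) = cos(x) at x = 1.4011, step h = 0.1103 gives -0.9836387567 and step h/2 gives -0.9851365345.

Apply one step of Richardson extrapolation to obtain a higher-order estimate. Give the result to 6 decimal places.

Order 2 gives 2^r = 4 and 2^r − 1 = 3.
4 × (-0.9851365345) = -3.9405461380; subtract (-0.9836387567) → -2.9569073813
Divide by 2^2 − 1 = 3.
(-2.9569073813) ÷ 3 = -0.9856357938

-0.985636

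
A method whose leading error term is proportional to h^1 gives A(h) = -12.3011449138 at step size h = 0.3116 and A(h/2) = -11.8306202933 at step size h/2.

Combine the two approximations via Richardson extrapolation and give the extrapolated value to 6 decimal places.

-11.360096

r = 1, so 2^r = 2.
2 × (-11.8306202933) = -23.6612405866; subtract (-12.3011449138) → -11.3600956728
Divide by 2^1 − 1 = 1.
Result: -11.3600956728
Gap between inputs: 4.705e-01; correction applied: +0.4705246205.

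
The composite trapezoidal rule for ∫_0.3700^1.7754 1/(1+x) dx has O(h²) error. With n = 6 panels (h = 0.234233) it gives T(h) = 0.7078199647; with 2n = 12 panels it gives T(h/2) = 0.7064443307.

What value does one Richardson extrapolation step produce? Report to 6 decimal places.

With r = 2 the leading error scales as h^2, so the weight is 2^2 = 4.
Numerator 4×A(h/2) − A(h) = 4×0.7064443307 − 0.7078199647 = 2.1179573581
Denominator 4 − 1 = 3.
Result: 0.7059857860
Correction |R − A(h/2)| = 4.585e-04; gap |A(h/2) − A(h)| = 1.376e-03.

0.705986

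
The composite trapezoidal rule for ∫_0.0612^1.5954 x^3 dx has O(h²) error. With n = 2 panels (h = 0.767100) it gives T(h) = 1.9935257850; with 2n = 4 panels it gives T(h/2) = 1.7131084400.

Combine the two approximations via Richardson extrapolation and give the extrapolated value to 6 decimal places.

Leading term ∝ h^2; use weight 4 = 2^2.
Numerator 4 × A(h/2) − A(h) = 4 × 1.7131084400 − 1.9935257850 = 4.8589079750
R = 4.8589079750/3 = 1.6196359917
Gap between inputs: 2.804e-01; correction applied: −0.0934724483.

1.619636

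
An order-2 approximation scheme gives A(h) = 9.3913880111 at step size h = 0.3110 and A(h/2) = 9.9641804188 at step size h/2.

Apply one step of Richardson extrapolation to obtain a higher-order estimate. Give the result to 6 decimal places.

The method has order 2: 2^2 = 4.
4×9.9641804188 − 9.3913880111 = 30.4653336641
R = 30.4653336641/3 = 10.1551112214
Correction |R − A(h/2)| = 1.909e-01; gap |A(h/2) − A(h)| = 5.728e-01.

10.155111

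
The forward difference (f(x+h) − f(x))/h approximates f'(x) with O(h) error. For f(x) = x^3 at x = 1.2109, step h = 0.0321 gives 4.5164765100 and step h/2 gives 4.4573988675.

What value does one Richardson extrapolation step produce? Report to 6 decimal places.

4.398321

r = 1: numerator weight 2, denominator 1.
2^1 × A(h/2) = 8.9147977350; minus A(h) gives 4.3983212250.
Denominator 2 − 1 = 1.
R = 4.3983212250/1 = 4.3983212250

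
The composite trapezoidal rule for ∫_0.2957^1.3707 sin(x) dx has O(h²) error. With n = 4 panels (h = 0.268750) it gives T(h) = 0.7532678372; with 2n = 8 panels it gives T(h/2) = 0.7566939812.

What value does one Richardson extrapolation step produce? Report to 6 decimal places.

Leading term ∝ h^2; use weight 4 = 2^2.
4*0.7566939812 = 3.0267759248; subtract 0.7532678372 → 2.2735080876
Extrapolated: 2.2735080876 / 3 = 0.7578360292

0.757836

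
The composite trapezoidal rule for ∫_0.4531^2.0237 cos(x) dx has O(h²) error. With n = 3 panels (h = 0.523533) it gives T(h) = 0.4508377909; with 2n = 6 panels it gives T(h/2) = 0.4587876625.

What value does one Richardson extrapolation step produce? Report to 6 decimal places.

0.461438

The method has order 2: 2^2 = 4.
Top: 4(0.4587876625) − (0.4508377909) = 1.3843128591
Divide by 2^2 − 1 = 3.
Result: 0.4614376197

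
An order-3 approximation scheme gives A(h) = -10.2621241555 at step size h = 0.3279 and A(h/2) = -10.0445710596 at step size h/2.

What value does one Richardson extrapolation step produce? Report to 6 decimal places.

-10.013492

The method has order 3: 2^3 = 8.
8×(-10.0445710596) − (-10.2621241555) = -70.0944443213
Divide by 2^3 − 1 = 7.
Result: -10.0134920459
Gap between inputs: 2.176e-01; correction applied: +0.0310790137.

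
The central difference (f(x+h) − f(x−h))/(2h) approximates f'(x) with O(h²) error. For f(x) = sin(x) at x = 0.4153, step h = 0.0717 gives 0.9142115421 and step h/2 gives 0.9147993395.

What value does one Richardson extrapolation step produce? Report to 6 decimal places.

The method has order 2: 2^2 = 4.
4 × 0.9147993395 = 3.6591973580; 3.6591973580 − 0.9142115421 = 2.7449858159
Denominator 4 − 1 = 3.
Extrapolated: 2.7449858159 / 3 = 0.9149952720

0.914995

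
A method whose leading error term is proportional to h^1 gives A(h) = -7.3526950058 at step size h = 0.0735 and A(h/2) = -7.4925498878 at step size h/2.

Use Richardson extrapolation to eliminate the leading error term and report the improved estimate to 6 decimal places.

-7.632405

Error is O(h^1); halving h shrinks it by 2^1 = 2.
Weighted: (-14.9850997756) − (-7.3526950058) = -7.6324047698
R = (-7.6324047698)/1 = -7.6324047698
Gap between inputs: 1.399e-01; correction applied: −0.1398548820.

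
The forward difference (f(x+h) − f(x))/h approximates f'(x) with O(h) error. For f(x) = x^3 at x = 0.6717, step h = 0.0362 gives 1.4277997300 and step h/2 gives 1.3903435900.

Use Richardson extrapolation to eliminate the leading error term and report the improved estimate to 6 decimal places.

1.352887

r = 1: numerator weight 2, denominator 1.
Weighted: 2.7806871800 − 1.4277997300 = 1.3528874500
R = 1.3528874500/1 = 1.3528874500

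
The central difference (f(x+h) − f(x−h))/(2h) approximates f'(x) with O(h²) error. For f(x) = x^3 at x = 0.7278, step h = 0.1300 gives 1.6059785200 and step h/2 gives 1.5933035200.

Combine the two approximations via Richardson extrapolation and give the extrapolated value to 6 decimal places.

r = 2, so 2^r = 4.
Numerator 4×A(h/2) − A(h) = 4×1.5933035200 − 1.6059785200 = 4.7672355600
4.7672355600 ÷ 3 = 1.5890785200
Correction |R − A(h/2)| = 4.225e-03; gap |A(h/2) − A(h)| = 1.267e-02.

1.589079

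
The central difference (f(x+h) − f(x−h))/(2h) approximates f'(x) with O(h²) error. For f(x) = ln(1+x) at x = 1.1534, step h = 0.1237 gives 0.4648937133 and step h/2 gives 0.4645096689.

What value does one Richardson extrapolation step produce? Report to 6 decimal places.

The method has order 2: 2^2 = 4.
A(h/2) − A(h) = 0.4645096689 − 0.4648937133 = -0.0003840444
Divide by 2^2 − 1 = 3: (-0.0003840444)/3 = -0.0001280148
R = A(h/2) + (A(h/2) − A(h))/3 = 0.4645096689 − 0.0001280148 = 0.4643816541

0.464382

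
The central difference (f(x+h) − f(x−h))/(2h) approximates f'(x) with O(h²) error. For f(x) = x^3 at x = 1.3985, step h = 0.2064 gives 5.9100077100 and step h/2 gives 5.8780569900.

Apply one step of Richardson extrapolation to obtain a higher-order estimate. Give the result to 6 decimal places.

5.867407

Leading term ∝ h^2; use weight 4 = 2^2.
Numerator 4·A(h/2) − A(h) = 4·5.8780569900 − 5.9100077100 = 17.6022202500
Extrapolated: 17.6022202500 / 3 = 5.8674067500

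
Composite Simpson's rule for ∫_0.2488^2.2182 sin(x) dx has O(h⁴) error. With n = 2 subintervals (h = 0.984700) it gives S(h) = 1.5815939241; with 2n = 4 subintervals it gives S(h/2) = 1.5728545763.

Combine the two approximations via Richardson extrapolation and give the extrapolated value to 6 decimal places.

1.572272

Leading term ∝ h^4; use weight 16 = 2^4.
Weighted: 25.1656732208 − 1.5815939241 = 23.5840792967
Divide by 2^4 − 1 = 15.
So the Richardson estimate is 1.5722719531.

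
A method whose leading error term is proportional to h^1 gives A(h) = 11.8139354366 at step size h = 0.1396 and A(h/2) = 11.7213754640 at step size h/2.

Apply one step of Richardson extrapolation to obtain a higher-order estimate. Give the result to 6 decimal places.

Method order is 1; weight 2^1 = 2.
Difference of the inputs: 11.7213754640 − 11.8139354366 = -0.0925599726
Divide by 2^1 − 1 = 1: (-0.0925599726)/1 = -0.0925599726
R = A(h/2) + (A(h/2) − A(h))/1 = 11.7213754640 − 0.0925599726 = 11.6288154914
Shift from A(h/2): −0.0925599726.

11.628815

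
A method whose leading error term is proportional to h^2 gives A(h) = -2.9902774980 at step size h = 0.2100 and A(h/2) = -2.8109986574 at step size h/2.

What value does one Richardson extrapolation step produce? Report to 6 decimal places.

Leading term ∝ h^2; use weight 4 = 2^2.
Top: 4(-2.8109986574) − (-2.9902774980) = -8.2537171316
(-8.2537171316) ÷ 3 = -2.7512390439

-2.751239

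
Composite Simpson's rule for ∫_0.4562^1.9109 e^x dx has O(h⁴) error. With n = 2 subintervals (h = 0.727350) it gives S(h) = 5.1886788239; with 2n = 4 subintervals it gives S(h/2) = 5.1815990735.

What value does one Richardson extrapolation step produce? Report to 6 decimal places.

5.181127

Method order is 4; weight 2^4 = 16.
Top: 16(5.1815990735) − (5.1886788239) = 77.7169063521
(16*5.1815990735 − 5.1886788239)/(16 − 1) = 5.1811270901
Shift from A(h/2): −0.0004719834.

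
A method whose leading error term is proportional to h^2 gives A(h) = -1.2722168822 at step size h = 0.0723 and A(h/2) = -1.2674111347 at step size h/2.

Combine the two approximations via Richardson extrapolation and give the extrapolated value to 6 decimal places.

-1.265809

With r = 2 the leading error scales as h^2, so the weight is 2^2 = 4.
Weighted: (-5.0696445388) − (-1.2722168822) = -3.7974276566
Divide by 2^2 − 1 = 3.
Result: -1.2658092189
Shift from A(h/2): +0.0016019158.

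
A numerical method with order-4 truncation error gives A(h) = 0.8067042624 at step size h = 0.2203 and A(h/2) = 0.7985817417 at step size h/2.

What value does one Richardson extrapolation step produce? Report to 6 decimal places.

0.798040

The method has order 4: 2^4 = 16.
2^4*A(h/2) = 12.7773078672; minus A(h) gives 11.9706036048.
Divide by 2^4 − 1 = 15.
R = 11.9706036048/15 = 0.7980402403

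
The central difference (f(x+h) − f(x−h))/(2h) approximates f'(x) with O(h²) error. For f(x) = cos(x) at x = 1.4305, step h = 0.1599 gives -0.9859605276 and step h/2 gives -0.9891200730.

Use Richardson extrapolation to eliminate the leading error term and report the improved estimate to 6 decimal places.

-0.990173

Error is O(h^2); halving h shrinks it by 2^2 = 4.
Weighted: (-3.9564802920) − (-0.9859605276) = -2.9705197644
Denominator 4 − 1 = 3.
Extrapolated: (-2.9705197644) / 3 = -0.9901732548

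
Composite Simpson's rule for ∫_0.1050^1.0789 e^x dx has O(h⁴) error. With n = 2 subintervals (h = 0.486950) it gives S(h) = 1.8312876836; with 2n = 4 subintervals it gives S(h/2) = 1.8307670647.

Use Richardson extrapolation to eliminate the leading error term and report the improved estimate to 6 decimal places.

The method has order 4: 2^4 = 16.
Top: 16(1.8307670647) − (1.8312876836) = 27.4609853516
(16·1.8307670647 − 1.8312876836)/(16 − 1) = 1.8307323568

1.830732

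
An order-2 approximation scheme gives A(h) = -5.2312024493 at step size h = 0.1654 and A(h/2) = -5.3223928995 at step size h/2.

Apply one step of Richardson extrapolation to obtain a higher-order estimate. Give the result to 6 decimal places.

Order 2 gives 2^r = 4 and 2^r − 1 = 3.
4×(-5.3223928995) − (-5.2312024493) = -16.0583691487
Extrapolated: (-16.0583691487) / 3 = -5.3527897162
Shift from A(h/2): −0.0303968167.

-5.352790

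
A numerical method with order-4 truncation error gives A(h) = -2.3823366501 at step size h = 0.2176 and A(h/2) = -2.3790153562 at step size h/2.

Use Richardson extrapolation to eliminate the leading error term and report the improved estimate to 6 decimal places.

-2.378794

Leading term ∝ h^4; use weight 16 = 2^4.
Difference of the inputs: -2.3790153562 − (-2.3823366501) = 0.0033212939
Divide by 2^4 − 1 = 15: 0.0033212939/15 = 0.0002214196
R = A(h/2) + (A(h/2) − A(h))/15 = -2.3790153562 + 0.0002214196 = -2.3787939366
Shift from A(h/2): +0.0002214196.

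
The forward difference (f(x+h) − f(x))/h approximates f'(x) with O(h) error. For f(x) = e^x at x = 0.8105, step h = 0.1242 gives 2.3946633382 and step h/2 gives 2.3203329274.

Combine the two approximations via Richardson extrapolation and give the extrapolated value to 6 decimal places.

2.246003

Method order is 1; weight 2^1 = 2.
2×2.3203329274 = 4.6406658548; 4.6406658548 − 2.3946633382 = 2.2460025166
Extrapolated: 2.2460025166 / 1 = 2.2460025166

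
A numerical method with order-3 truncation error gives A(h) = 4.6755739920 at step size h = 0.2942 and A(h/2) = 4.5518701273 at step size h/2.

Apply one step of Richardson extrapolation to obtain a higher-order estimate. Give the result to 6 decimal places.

4.534198

Leading term ∝ h^3; use weight 8 = 2^3.
8·4.5518701273 = 36.4149610184; subtract 4.6755739920 → 31.7393870264
31.7393870264 ÷ 7 = 4.5341981466
Shift from A(h/2): −0.0176719807.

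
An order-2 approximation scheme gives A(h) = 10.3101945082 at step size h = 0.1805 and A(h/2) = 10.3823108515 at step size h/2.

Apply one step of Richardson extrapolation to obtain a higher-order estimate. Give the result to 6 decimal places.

Error is O(h^2); halving h shrinks it by 2^2 = 4.
Numerator 4×A(h/2) − A(h) = 4×10.3823108515 − 10.3101945082 = 31.2190488978
Divide by 2^2 − 1 = 3.
Result: 10.4063496326
Gap between inputs: 7.212e-02; correction applied: +0.0240387811.

10.406350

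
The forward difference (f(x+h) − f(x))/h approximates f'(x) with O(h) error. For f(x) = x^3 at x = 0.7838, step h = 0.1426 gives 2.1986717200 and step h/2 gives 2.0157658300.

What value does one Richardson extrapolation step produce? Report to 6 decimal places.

1.832860

Order 1 gives 2^r = 2 and 2^r − 1 = 1.
Top: 2(2.0157658300) − (2.1986717200) = 1.8328599400
(2 × 2.0157658300 − 2.1986717200)/(2 − 1) = 1.8328599400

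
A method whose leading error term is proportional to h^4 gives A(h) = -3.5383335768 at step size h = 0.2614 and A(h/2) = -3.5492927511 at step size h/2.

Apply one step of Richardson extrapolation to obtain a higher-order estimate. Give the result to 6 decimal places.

Method order is 4; weight 2^4 = 16.
16·(-3.5492927511) = -56.7886840176; (-56.7886840176) − (-3.5383335768) = -53.2503504408
Denominator 16 − 1 = 15.
R = (-53.2503504408)/15 = -3.5500233627

-3.550023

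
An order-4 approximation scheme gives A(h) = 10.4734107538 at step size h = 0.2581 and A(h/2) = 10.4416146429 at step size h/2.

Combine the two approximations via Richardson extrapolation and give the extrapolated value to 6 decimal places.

10.439495

r = 4: numerator weight 16, denominator 15.
16·10.4416146429 − 10.4734107538 = 156.5924235326
(16·10.4416146429 − 10.4734107538)/(16 − 1) = 10.4394949022
Gap between inputs: 3.180e-02; correction applied: −0.0021197407.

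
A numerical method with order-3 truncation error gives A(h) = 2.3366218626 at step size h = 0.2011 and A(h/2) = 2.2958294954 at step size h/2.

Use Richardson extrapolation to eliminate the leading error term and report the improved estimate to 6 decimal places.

Order 3 gives 2^r = 8 and 2^r − 1 = 7.
8 × 2.2958294954 = 18.3666359632; 18.3666359632 − 2.3366218626 = 16.0300141006
Denominator 8 − 1 = 7.
Result: 2.2900020144

2.290002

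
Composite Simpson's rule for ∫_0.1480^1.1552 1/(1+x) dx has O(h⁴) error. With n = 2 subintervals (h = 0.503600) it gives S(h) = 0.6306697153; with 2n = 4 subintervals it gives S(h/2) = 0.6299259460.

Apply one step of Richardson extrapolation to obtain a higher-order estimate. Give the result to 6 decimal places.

r = 4: numerator weight 16, denominator 15.
16*0.6299259460 = 10.0788151360; 10.0788151360 − 0.6306697153 = 9.4481454207
Denominator 16 − 1 = 15.
Extrapolated: 9.4481454207 / 15 = 0.6298763614
Correction |R − A(h/2)| = 4.958e-05; gap |A(h/2) − A(h)| = 7.438e-04.

0.629876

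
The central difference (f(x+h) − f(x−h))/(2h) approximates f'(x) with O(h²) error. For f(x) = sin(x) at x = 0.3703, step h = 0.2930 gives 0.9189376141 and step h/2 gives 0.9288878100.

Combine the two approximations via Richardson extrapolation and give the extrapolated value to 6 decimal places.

0.932205

Order 2 gives 2^r = 4 and 2^r − 1 = 3.
Difference of the inputs: 0.9288878100 − 0.9189376141 = 0.0099501959
Correction (A(h/2) − A(h))/(4 − 1) = 0.0099501959/3 = 0.0033167320
R = A(h/2) + (A(h/2) − A(h))/3 = 0.9288878100 + 0.0033167320 = 0.9322045420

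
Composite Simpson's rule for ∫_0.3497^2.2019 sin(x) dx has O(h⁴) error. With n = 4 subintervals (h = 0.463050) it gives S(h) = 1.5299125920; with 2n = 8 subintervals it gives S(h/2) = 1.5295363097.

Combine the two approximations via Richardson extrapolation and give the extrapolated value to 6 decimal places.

1.529511

Method order is 4; weight 2^4 = 16.
16 × 1.5295363097 = 24.4725809552; subtract 1.5299125920 → 22.9426683632
22.9426683632 ÷ 15 = 1.5295112242
Shift from A(h/2): −0.0000250855.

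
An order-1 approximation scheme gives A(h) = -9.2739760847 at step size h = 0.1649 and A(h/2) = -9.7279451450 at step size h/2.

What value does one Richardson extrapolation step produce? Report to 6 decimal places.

Error is O(h^1); halving h shrinks it by 2^1 = 2.
Numerator 2×A(h/2) − A(h) = 2×(-9.7279451450) − (-9.2739760847) = -10.1819142053
Extrapolated: (-10.1819142053) / 1 = -10.1819142053
Shift from A(h/2): −0.4539690603.

-10.181914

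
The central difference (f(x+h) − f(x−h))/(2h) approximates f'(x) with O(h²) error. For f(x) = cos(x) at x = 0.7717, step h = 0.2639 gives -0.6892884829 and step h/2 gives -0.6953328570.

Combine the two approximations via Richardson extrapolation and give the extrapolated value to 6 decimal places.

-0.697348

Order 2 gives 2^r = 4 and 2^r − 1 = 3.
Top: 4(-0.6953328570) − (-0.6892884829) = -2.0920429451
(-2.0920429451) ÷ 3 = -0.6973476484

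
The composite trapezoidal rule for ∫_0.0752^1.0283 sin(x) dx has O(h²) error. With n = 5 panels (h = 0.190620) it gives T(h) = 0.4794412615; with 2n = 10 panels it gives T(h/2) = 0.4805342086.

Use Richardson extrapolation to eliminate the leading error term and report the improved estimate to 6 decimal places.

r = 2: numerator weight 4, denominator 3.
2^2·A(h/2) = 1.9221368344; minus A(h) gives 1.4426955729.
Denominator 4 − 1 = 3.
R = 1.4426955729/3 = 0.4808985243
Shift from A(h/2): +0.0003643157.

0.480899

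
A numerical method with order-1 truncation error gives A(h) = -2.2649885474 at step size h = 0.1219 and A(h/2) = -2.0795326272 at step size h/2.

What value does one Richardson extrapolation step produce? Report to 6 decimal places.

r = 1, so 2^r = 2.
Difference of the inputs: -2.0795326272 − (-2.2649885474) = 0.1854559202
Correction (A(h/2) − A(h))/(2 − 1) = 0.1854559202/1 = 0.1854559202
R = -2.0795326272 + 0.1854559202 = -1.8940767070

-1.894077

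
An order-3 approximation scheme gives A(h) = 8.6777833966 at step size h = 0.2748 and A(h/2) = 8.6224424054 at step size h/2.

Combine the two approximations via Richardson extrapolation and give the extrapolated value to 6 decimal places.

8.614537

Error is O(h^3); halving h shrinks it by 2^3 = 8.
2^3·A(h/2) = 68.9795392432; minus A(h) gives 60.3017558466.
60.3017558466 ÷ 7 = 8.6145365495
Shift from A(h/2): −0.0079058559.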